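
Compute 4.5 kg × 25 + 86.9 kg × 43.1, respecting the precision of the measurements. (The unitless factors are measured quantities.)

4.5 × 25 = 112.5 → 1.1 × 10^2 kg (2 s.f., last digit at the 10^1 place).
86.9 × 43.1 = 3745.39 → 3.75 × 10^3 kg (3 s.f., last digit at the 10^1 place).
Sum: 3857.89 kg; keep the coarser place, 10^1.
Result: 3.86 × 10^3 kg.

3.86 × 10^3 kg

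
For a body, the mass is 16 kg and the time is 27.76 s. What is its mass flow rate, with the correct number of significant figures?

mass flow rate = 16 kg ÷ 27.76 s = 0.576368876081… kg/s.
16 has 2 significant figures; 27.76 has 4.
Division/multiplication keeps the fewest: 2 significant figures.
Rounded: 0.58 kg/s.

0.58 kg/s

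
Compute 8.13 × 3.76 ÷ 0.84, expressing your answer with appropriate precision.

8.13 × 3.76 ÷ 0.84 = 36.3914285714…
Multiplication/division keeps the fewest significant figures: 8.13 → 3 s.f., 3.76 → 3 s.f., 0.84 → 2 s.f.; limit is 2.
Rounded to 2 significant figures: 36.

36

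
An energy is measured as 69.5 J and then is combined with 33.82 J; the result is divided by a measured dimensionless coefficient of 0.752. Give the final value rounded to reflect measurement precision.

69.5 J + 33.82 J = 103.32 J; the sum is limited to 1 decimal place (4 s.f.).
Carrying full precision, 103.32 ÷ 0.752 = 137.393617021… J; 0.752 has 3 s.f., so the result keeps min(4, 3) = 3 s.f.
Rounded to 3 significant figures: 1.37 × 10² J.

1.37 × 10² J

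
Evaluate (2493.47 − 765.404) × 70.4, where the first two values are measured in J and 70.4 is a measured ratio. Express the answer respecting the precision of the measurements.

2493.47 J − 765.404 J = 1728.066 J; the difference is limited to 2 decimal places (6 s.f.).
Carrying full precision, 1728.066 × 70.4 = 121655.8464 J; 70.4 has 3 s.f., so the result keeps min(6, 3) = 3 s.f.
Rounded to 3 significant figures: 1.22 × 10⁵ J.

1.22 × 10⁵ J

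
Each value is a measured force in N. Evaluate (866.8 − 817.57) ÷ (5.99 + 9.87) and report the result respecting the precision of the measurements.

3.10

866.8 − 817.57 = 49.23, limited to 1 d.p. → 3 s.f.; 5.99 + 9.87 = 15.86, limited to 2 d.p. → 4 s.f.
Carrying full precision, 49.23 ÷ 15.86 = 3.10403530895…; keep min(3, 4) = 3 s.f.
Rounded to 3 significant figures: 3.10.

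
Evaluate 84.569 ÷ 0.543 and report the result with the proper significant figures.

84.569 ÷ 0.543 = 155.744014733…
Multiplication/division keeps the fewest significant figures: 84.569 → 5 s.f., 0.543 → 3 s.f.; limit is 3.
Rounded to 3 significant figures: 156.

156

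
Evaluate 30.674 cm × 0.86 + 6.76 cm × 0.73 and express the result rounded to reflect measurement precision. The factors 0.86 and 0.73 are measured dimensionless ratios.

30.674 × 0.86 = 26.37964 → 26 cm (2 s.f., last digit at the 10^0 place).
6.76 × 0.73 = 4.9348 → 4.9 cm (2 s.f., last digit at the 10^-1 place).
Sum: 31.31444 cm; keep the coarser place, 10^0.
Result: 31 cm.

31 cm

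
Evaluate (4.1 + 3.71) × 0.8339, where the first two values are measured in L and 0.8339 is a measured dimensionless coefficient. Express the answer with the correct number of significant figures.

6.5 L

4.1 L + 3.71 L = 7.81 L; the sum is limited to 1 decimal place (2 s.f.).
Carrying full precision, 7.81 × 0.8339 = 6.512759 L; 0.8339 has 4 s.f., so the result keeps min(2, 4) = 2 s.f.
Rounded to 2 significant figures: 6.5 L.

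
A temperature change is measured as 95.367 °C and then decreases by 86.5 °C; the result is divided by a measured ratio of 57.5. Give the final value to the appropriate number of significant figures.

95.367 °C − 86.5 °C = 8.867 °C; the difference is limited to 1 decimal place (2 s.f.).
Carrying full precision, 8.867 ÷ 57.5 = 0.154208695652… °C; 57.5 has 3 s.f., so the result keeps min(2, 3) = 2 s.f.
Rounded to 2 significant figures: 0.15 °C.

0.15 °C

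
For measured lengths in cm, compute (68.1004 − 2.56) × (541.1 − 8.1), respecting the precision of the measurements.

3.493 × 10⁴ cm²

68.1004 − 2.56 = 65.5404, limited to 2 d.p. → 4 s.f.; 541.1 − 8.1 = 533.0, limited to 1 d.p. → 4 s.f.
Carrying full precision, 65.5404 × 533.0 = 34933.0332; keep min(4, 4) = 4 s.f.
Rounded to 4 significant figures: 3.493 × 10⁴ cm².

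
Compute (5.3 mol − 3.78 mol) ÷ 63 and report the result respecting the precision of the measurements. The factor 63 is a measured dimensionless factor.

5.3 mol − 3.78 mol = 1.52 mol; the difference is limited to 1 decimal place (2 s.f.).
Carrying full precision, 1.52 ÷ 63 = 0.024126984127… mol; 63 has 2 s.f., so the result keeps min(2, 2) = 2 s.f.
Rounded to 2 significant figures: 0.024 mol.

0.024 mol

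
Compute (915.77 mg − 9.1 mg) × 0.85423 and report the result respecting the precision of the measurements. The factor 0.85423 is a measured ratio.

915.77 mg − 9.1 mg = 906.67 mg; the difference is limited to 1 decimal place (4 s.f.).
Carrying full precision, 906.67 × 0.85423 = 774.5047141 mg; 0.85423 has 5 s.f., so the result keeps min(4, 5) = 4 s.f.
Rounded to 4 significant figures: 774.5 mg.

774.5 mg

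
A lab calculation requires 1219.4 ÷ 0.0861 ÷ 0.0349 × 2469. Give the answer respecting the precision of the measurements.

1.00 × 10^9

1219.4 ÷ 0.0861 ÷ 0.0349 × 2469 = 1.00193304913 × 10^9…
Multiplication/division keeps the fewest significant figures: 1219.4 → 5 s.f., 0.0861 → 3 s.f., 0.0349 → 3 s.f., 2469 → 4 s.f.; limit is 3.
Rounded to 3 significant figures: 1.00 × 10^9.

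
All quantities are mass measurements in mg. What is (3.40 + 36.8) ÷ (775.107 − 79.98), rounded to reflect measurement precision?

0.0578

3.40 + 36.8 = 40.20, limited to 1 d.p. → 3 s.f.; 775.107 − 79.98 = 695.127, limited to 2 d.p. → 5 s.f.
Carrying full precision, 40.20 ÷ 695.127 = 0.0578311589105…; keep min(3, 5) = 3 s.f.
Rounded to 3 significant figures: 0.0578.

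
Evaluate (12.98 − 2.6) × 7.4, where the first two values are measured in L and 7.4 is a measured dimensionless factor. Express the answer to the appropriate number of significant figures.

77 L

12.98 L − 2.6 L = 10.38 L; the difference is limited to 1 decimal place (3 s.f.).
Carrying full precision, 10.38 × 7.4 = 76.812 L; 7.4 has 2 s.f., so the result keeps min(3, 2) = 2 s.f.
Rounded to 2 significant figures: 77 L.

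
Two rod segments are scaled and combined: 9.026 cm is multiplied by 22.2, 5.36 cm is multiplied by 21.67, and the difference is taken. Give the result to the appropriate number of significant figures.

84 cm

9.026 × 22.2 = 200.3772 → 2.00 × 10^2 cm (3 s.f., last digit at the 10^0 place).
5.36 × 21.67 = 116.1512 → 116 cm (3 s.f., last digit at the 10^0 place).
Difference: 84.226 cm; keep the coarser place, 10^0.
Result: 84 cm.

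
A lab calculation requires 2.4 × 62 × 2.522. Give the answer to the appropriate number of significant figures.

3.8 × 10^2

2.4 × 62 × 2.522 = 375.2736
Multiplication/division keeps the fewest significant figures: 2.4 → 2 s.f., 62 → 2 s.f., 2.522 → 4 s.f.; limit is 2.
Rounded to 2 significant figures: 3.8 × 10^2.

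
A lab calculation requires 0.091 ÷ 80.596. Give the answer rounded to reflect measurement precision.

0.0011

0.091 ÷ 80.596 = 0.00112908829222…
Multiplication/division keeps the fewest significant figures: 0.091 → 2 s.f., 80.596 → 5 s.f.; limit is 2.
Rounded to 2 significant figures: 0.0011.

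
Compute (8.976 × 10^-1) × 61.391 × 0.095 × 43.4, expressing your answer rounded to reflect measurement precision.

(8.976 × 10^-1) × 61.391 × 0.095 × 43.4 = 227.196107477…
Multiplication/division keeps the fewest significant figures: 8.976 × 10^-1 → 4 s.f., 61.391 → 5 s.f., 0.095 → 2 s.f., 43.4 → 3 s.f.; limit is 2.
Rounded to 2 significant figures: 2.3 × 10^2.

2.3 × 10^2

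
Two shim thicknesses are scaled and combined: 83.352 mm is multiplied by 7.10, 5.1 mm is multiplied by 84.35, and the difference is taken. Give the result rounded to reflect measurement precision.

1.6 × 10² mm

83.352 × 7.10 = 591.7992 → 592 mm (3 s.f., last digit at the 10^0 place).
5.1 × 84.35 = 430.185 → 4.3 × 10² mm (2 s.f., last digit at the 10^1 place).
Difference: 161.6142 mm; keep the coarser place, 10^1.
Result: 1.6 × 10² mm.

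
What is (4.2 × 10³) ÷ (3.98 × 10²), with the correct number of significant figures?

(4.2 × 10³) ÷ (3.98 × 10²) = 10.5527638191…
Multiplication/division keeps the fewest significant figures: 4.2 × 10³ → 2 s.f., 3.98 × 10² → 3 s.f.; limit is 2.
Rounded to 2 significant figures: 11.

11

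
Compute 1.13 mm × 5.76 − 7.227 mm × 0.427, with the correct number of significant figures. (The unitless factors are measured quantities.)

1.13 × 5.76 = 6.5088 → 6.51 mm (3 s.f., last digit at the 10^-2 place).
7.227 × 0.427 = 3.085929 → 3.09 mm (3 s.f., last digit at the 10^-2 place).
Difference: 3.422871 mm; keep the coarser place, 10^-2.
Result: 3.42 mm.

3.42 mm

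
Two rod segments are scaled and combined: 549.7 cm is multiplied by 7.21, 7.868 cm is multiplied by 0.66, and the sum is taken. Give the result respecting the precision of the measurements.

3.97 × 10^3 cm

549.7 × 7.21 = 3963.337 → 3.96 × 10^3 cm (3 s.f., last digit at the 10^1 place).
7.868 × 0.66 = 5.19288 → 5.2 cm (2 s.f., last digit at the 10^-1 place).
Sum: 3968.52988 cm; keep the coarser place, 10^1.
Result: 3.97 × 10^3 cm.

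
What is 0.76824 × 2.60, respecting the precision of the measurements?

2.00

0.76824 × 2.60 = 1.997424
Multiplication/division keeps the fewest significant figures: 0.76824 → 5 s.f., 2.60 → 3 s.f.; limit is 3.
Rounded to 3 significant figures: 2.00.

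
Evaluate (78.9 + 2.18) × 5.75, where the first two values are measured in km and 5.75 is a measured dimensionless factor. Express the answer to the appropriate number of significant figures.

4.66 × 10² km

78.9 km + 2.18 km = 81.08 km; the sum is limited to 1 decimal place (3 s.f.).
Carrying full precision, 81.08 × 5.75 = 466.21 km; 5.75 has 3 s.f., so the result keeps min(3, 3) = 3 s.f.
Rounded to 3 significant figures: 4.66 × 10² km.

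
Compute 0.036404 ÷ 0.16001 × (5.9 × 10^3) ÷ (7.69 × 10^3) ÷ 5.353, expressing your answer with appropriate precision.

0.036404 ÷ 0.16001 × (5.9 × 10^3) ÷ (7.69 × 10^3) ÷ 5.353 = 0.0326084690159…
Multiplication/division keeps the fewest significant figures: 0.036404 → 5 s.f., 0.16001 → 5 s.f., 5.9 × 10^3 → 2 s.f., 7.69 × 10^3 → 3 s.f., 5.353 → 4 s.f.; limit is 2.
Rounded to 2 significant figures: 0.033.

0.033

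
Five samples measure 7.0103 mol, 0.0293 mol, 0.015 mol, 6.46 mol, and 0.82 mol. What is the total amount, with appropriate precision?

14.33 mol

7.0103 mol + 0.0293 mol + 0.015 mol + 6.46 mol + 0.82 mol = 14.3346 mol.
Addition/subtraction keeps the fewest decimal places: 7.0103 → 4 decimal places, 0.0293 → 4 decimal places, 0.015 → 3 decimal places, 6.46 → 2 decimal places, 0.82 → 2 decimal places; limit is 2.
Rounded to 2 decimal places: 14.33 mol.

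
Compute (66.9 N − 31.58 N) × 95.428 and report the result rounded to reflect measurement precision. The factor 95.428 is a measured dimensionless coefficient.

66.9 N − 31.58 N = 35.32 N; the difference is limited to 1 decimal place (3 s.f.).
Carrying full precision, 35.32 × 95.428 = 3370.51696 N; 95.428 has 5 s.f., so the result keeps min(3, 5) = 3 s.f.
Rounded to 3 significant figures: 3.37 × 10^3 N.

3.37 × 10^3 N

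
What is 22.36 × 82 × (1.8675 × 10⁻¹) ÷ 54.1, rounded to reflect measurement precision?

22.36 × 82 × (1.8675 × 10⁻¹) ÷ 54.1 = 6.3292025878…
Multiplication/division keeps the fewest significant figures: 22.36 → 4 s.f., 82 → 2 s.f., 1.8675 × 10⁻¹ → 5 s.f., 54.1 → 3 s.f.; limit is 2.
Rounded to 2 significant figures: 6.3.

6.3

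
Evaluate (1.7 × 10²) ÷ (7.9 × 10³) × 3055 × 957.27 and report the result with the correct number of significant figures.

(1.7 × 10²) ÷ (7.9 × 10³) × 3055 × 957.27 = 62931.4144937…
Multiplication/division keeps the fewest significant figures: 1.7 × 10² → 2 s.f., 7.9 × 10³ → 2 s.f., 3055 → 4 s.f., 957.27 → 5 s.f.; limit is 2.
Rounded to 2 significant figures: 6.3 × 10⁴.

6.3 × 10⁴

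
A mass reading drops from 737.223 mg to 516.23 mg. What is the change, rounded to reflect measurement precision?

737.223 mg − 516.23 mg = 220.993 mg.
Addition/subtraction keeps the fewest decimal places: 737.223 → 3 decimal places, 516.23 → 2 decimal places; limit is 2.
Rounded to 2 decimal places: 220.99 mg.

220.99 mg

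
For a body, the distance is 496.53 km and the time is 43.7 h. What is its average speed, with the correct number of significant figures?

11.4 km/h

average speed = 496.53 km ÷ 43.7 h = 11.3622425629… km/h.
496.53 has 5 significant figures; 43.7 has 3.
Division/multiplication keeps the fewest: 3 significant figures.
Rounded: 11.4 km/h.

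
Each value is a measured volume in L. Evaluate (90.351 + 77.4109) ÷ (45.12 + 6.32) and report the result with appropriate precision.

90.351 + 77.4109 = 167.7619, limited to 3 d.p. → 6 s.f.; 45.12 + 6.32 = 51.44, limited to 2 d.p. → 4 s.f.
Carrying full precision, 167.7619 ÷ 51.44 = 3.2613122084…; keep min(6, 4) = 4 s.f.
Rounded to 4 significant figures: 3.261.

3.261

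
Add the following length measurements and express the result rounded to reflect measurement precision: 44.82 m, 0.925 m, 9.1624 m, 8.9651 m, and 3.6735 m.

44.82 m + 0.925 m + 9.1624 m + 8.9651 m + 3.6735 m = 67.5460 m.
Addition/subtraction keeps the fewest decimal places: 44.82 → 2 decimal places, 0.925 → 3 decimal places, 9.1624 → 4 decimal places, 8.9651 → 4 decimal places, 3.6735 → 4 decimal places; limit is 2.
Rounded to 2 decimal places: 67.55 m.

67.55 m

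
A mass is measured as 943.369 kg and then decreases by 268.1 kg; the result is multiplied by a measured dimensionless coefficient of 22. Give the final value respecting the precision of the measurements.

1.5 × 10^4 kg

943.369 kg − 268.1 kg = 675.269 kg; the difference is limited to 1 decimal place (4 s.f.).
Carrying full precision, 675.269 × 22 = 14855.918 kg; 22 has 2 s.f., so the result keeps min(4, 2) = 2 s.f.
Rounded to 2 significant figures: 1.5 × 10^4 kg.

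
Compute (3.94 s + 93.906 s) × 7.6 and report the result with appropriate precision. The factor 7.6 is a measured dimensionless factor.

3.94 s + 93.906 s = 97.846 s; the sum is limited to 2 decimal places (4 s.f.).
Carrying full precision, 97.846 × 7.6 = 743.6296 s; 7.6 has 2 s.f., so the result keeps min(4, 2) = 2 s.f.
Rounded to 2 significant figures: 7.4 × 10² s.

7.4 × 10² s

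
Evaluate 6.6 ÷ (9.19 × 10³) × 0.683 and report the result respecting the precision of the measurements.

4.9 × 10⁻⁴

6.6 ÷ (9.19 × 10³) × 0.683 = 0.000490511425462…
Multiplication/division keeps the fewest significant figures: 6.6 → 2 s.f., 9.19 × 10³ → 3 s.f., 0.683 → 3 s.f.; limit is 2.
Rounded to 2 significant figures: 4.9 × 10⁻⁴.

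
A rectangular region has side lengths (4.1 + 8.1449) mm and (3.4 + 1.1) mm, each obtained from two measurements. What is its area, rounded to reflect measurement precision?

55 mm²

4.1 + 8.1449 = 12.2449, limited to 1 d.p. → 3 s.f.; 3.4 + 1.1 = 4.5, limited to 1 d.p. → 2 s.f.
Carrying full precision, 12.2449 × 4.5 = 55.10205; keep min(3, 2) = 2 s.f.
Rounded to 2 significant figures: 55 mm².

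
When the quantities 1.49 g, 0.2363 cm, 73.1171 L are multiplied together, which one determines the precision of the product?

1.49 g

1.49 g → 3 s.f.; 0.2363 cm → 4 s.f.; 73.1171 L → 6 s.f.
The fewest is 3 significant figures, from 1.49 g.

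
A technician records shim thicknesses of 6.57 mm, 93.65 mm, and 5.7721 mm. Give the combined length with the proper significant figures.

105.99 mm

6.57 mm + 93.65 mm + 5.7721 mm = 105.9921 mm.
Addition/subtraction keeps the fewest decimal places: 6.57 → 2 decimal places, 93.65 → 2 decimal places, 5.7721 → 4 decimal places; limit is 2.
Rounded to 2 decimal places: 105.99 mm.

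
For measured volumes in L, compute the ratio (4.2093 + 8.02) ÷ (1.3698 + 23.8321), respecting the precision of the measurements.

0.4853

4.2093 + 8.02 = 12.2293, limited to 2 d.p. → 4 s.f.; 1.3698 + 23.8321 = 25.2019, limited to 4 d.p. → 6 s.f.
Carrying full precision, 12.2293 ÷ 25.2019 = 0.485253095997…; keep min(4, 6) = 4 s.f.
Rounded to 4 significant figures: 0.4853.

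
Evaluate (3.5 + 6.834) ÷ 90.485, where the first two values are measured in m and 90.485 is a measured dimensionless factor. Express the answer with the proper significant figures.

0.114 m

3.5 m + 6.834 m = 10.334 m; the sum is limited to 1 decimal place (3 s.f.).
Carrying full precision, 10.334 ÷ 90.485 = 0.114206774604… m; 90.485 has 5 s.f., so the result keeps min(3, 5) = 3 s.f.
Rounded to 3 significant figures: 0.114 m.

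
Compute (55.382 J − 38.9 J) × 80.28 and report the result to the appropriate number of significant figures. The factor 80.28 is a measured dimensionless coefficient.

1.32 × 10^3 J

55.382 J − 38.9 J = 16.482 J; the difference is limited to 1 decimal place (3 s.f.).
Carrying full precision, 16.482 × 80.28 = 1323.17496 J; 80.28 has 4 s.f., so the result keeps min(3, 4) = 3 s.f.
Rounded to 3 significant figures: 1.32 × 10^3 J.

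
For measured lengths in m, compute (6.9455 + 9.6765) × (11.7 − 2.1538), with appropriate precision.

1.6 × 10^2 m²

6.9455 + 9.6765 = 16.6220, limited to 4 d.p. → 6 s.f.; 11.7 − 2.1538 = 9.5462, limited to 1 d.p. → 2 s.f.
Carrying full precision, 16.6220 × 9.5462 = 158.6769364; keep min(6, 2) = 2 s.f.
Rounded to 2 significant figures: 1.6 × 10^2 m².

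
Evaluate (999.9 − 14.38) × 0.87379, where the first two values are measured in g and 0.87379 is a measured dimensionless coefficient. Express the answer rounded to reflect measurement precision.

861.1 g

999.9 g − 14.38 g = 985.52 g; the difference is limited to 1 decimal place (4 s.f.).
Carrying full precision, 985.52 × 0.87379 = 861.1375208 g; 0.87379 has 5 s.f., so the result keeps min(4, 5) = 4 s.f.
Rounded to 4 significant figures: 861.1 g.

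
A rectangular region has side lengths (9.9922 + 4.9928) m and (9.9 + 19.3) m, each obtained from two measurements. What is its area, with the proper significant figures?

9.9922 + 4.9928 = 14.9850, limited to 4 d.p. → 6 s.f.; 9.9 + 19.3 = 29.2, limited to 1 d.p. → 3 s.f.
Carrying full precision, 14.9850 × 29.2 = 437.562; keep min(6, 3) = 3 s.f.
Rounded to 3 significant figures: 4.38 × 10^2 m².

4.38 × 10^2 m²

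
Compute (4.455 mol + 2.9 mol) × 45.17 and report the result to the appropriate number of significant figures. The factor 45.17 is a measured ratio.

4.455 mol + 2.9 mol = 7.355 mol; the sum is limited to 1 decimal place (2 s.f.).
Carrying full precision, 7.355 × 45.17 = 332.22535 mol; 45.17 has 4 s.f., so the result keeps min(2, 4) = 2 s.f.
Rounded to 2 significant figures: 3.3 × 10² mol.

3.3 × 10² mol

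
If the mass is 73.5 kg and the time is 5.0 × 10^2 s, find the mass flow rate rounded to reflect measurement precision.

mass flow rate = 73.5 kg ÷ 5.0 × 10^2 s = 0.147 kg/s.
73.5 has 3 significant figures; 5.0 × 10^2 has 2.
Division/multiplication keeps the fewest: 2 significant figures.
Rounded: 0.15 kg/s.

0.15 kg/s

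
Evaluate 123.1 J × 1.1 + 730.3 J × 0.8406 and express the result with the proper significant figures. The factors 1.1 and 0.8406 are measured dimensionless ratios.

7.5 × 10^2 J

123.1 × 1.1 = 135.41 → 1.4 × 10^2 J (2 s.f., last digit at the 10^1 place).
730.3 × 0.8406 = 613.89018 → 613.9 J (4 s.f., last digit at the 10^-1 place).
Sum: 749.30018 J; keep the coarser place, 10^1.
Result: 7.5 × 10^2 J.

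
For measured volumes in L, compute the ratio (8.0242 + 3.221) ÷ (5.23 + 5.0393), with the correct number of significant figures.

1.095

8.0242 + 3.221 = 11.2452, limited to 3 d.p. → 5 s.f.; 5.23 + 5.0393 = 10.2693, limited to 2 d.p. → 4 s.f.
Carrying full precision, 11.2452 ÷ 10.2693 = 1.09503082002…; keep min(5, 4) = 4 s.f.
Rounded to 4 significant figures: 1.095.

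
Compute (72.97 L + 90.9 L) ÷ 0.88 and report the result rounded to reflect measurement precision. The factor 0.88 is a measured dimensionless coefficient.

1.9 × 10^2 L

72.97 L + 90.9 L = 163.87 L; the sum is limited to 1 decimal place (4 s.f.).
Carrying full precision, 163.87 ÷ 0.88 = 186.215909091… L; 0.88 has 2 s.f., so the result keeps min(4, 2) = 2 s.f.
Rounded to 2 significant figures: 1.9 × 10^2 L.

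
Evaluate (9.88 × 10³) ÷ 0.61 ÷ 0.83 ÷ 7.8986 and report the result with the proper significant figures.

(9.88 × 10³) ÷ 0.61 ÷ 0.83 ÷ 7.8986 = 2470.57985745…
Multiplication/division keeps the fewest significant figures: 9.88 × 10³ → 3 s.f., 0.61 → 2 s.f., 0.83 → 2 s.f., 7.8986 → 5 s.f.; limit is 2.
Rounded to 2 significant figures: 2.5 × 10³.

2.5 × 10³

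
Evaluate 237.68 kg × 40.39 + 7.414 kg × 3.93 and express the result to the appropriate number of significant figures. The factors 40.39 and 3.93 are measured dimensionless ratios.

237.68 × 40.39 = 9599.8952 → 9600. kg (4 s.f., last digit at the 10^0 place).
7.414 × 3.93 = 29.13702 → 29.1 kg (3 s.f., last digit at the 10^-1 place).
Sum: 9629.03222 kg; keep the coarser place, 10^0.
Result: 9629 kg.

9629 kg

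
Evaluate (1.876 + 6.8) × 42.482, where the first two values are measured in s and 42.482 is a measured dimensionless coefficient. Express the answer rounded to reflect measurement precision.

1.876 s + 6.8 s = 8.676 s; the sum is limited to 1 decimal place (2 s.f.).
Carrying full precision, 8.676 × 42.482 = 368.573832 s; 42.482 has 5 s.f., so the result keeps min(2, 5) = 2 s.f.
Rounded to 2 significant figures: 3.7 × 10² s.

3.7 × 10² s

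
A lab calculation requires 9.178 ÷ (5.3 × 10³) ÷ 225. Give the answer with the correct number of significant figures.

7.7 × 10⁻⁶

9.178 ÷ (5.3 × 10³) ÷ 225 = 0.0000076964360587…
Multiplication/division keeps the fewest significant figures: 9.178 → 4 s.f., 5.3 × 10³ → 2 s.f., 225 → 3 s.f.; limit is 2.
Rounded to 2 significant figures: 7.7 × 10⁻⁶.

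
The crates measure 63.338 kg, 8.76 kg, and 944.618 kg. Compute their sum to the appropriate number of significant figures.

1016.72 kg

63.338 kg + 8.76 kg + 944.618 kg = 1016.716 kg.
Addition/subtraction keeps the fewest decimal places: 63.338 → 3 decimal places, 8.76 → 2 decimal places, 944.618 → 3 decimal places; limit is 2.
Rounded to 2 decimal places: 1016.72 kg.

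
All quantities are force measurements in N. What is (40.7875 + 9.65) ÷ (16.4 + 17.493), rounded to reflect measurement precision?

40.7875 + 9.65 = 50.4375, limited to 2 d.p. → 4 s.f.; 16.4 + 17.493 = 33.893, limited to 1 d.p. → 3 s.f.
Carrying full precision, 50.4375 ÷ 33.893 = 1.48813914378…; keep min(4, 3) = 3 s.f.
Rounded to 3 significant figures: 1.49.

1.49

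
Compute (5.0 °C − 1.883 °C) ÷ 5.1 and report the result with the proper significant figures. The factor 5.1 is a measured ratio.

0.61 °C

5.0 °C − 1.883 °C = 3.117 °C; the difference is limited to 1 decimal place (2 s.f.).
Carrying full precision, 3.117 ÷ 5.1 = 0.611176470588… °C; 5.1 has 2 s.f., so the result keeps min(2, 2) = 2 s.f.
Rounded to 2 significant figures: 0.61 °C.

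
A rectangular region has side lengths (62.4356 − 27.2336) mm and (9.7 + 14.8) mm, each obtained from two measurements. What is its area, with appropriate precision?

62.4356 − 27.2336 = 35.2020, limited to 4 d.p. → 6 s.f.; 9.7 + 14.8 = 24.5, limited to 1 d.p. → 3 s.f.
Carrying full precision, 35.2020 × 24.5 = 862.449; keep min(6, 3) = 3 s.f.
Rounded to 3 significant figures: 862 mm².

862 mm²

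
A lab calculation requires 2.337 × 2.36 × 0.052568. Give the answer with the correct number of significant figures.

0.290

2.337 × 2.36 × 0.052568 = 0.28992934176
Multiplication/division keeps the fewest significant figures: 2.337 → 4 s.f., 2.36 → 3 s.f., 0.052568 → 5 s.f.; limit is 3.
Rounded to 3 significant figures: 0.290.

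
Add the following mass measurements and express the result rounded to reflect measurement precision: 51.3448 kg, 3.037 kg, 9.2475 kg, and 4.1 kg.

51.3448 kg + 3.037 kg + 9.2475 kg + 4.1 kg = 67.7293 kg.
Addition/subtraction keeps the fewest decimal places: 51.3448 → 4 decimal places, 3.037 → 3 decimal places, 9.2475 → 4 decimal places, 4.1 → 1 decimal place; limit is 1.
Rounded to 1 decimal place: 67.7 kg.

67.7 kg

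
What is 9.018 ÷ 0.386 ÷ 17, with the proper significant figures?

1.4

9.018 ÷ 0.386 ÷ 17 = 1.37427613532…
Multiplication/division keeps the fewest significant figures: 9.018 → 4 s.f., 0.386 → 3 s.f., 17 → 2 s.f.; limit is 2.
Rounded to 2 significant figures: 1.4.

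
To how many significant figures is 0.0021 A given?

2

0.0021: leading zeros are not significant.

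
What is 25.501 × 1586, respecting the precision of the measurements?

4.044 × 10^4

25.501 × 1586 = 40444.586
Multiplication/division keeps the fewest significant figures: 25.501 → 5 s.f., 1586 → 4 s.f.; limit is 4.
Rounded to 4 significant figures: 4.044 × 10^4.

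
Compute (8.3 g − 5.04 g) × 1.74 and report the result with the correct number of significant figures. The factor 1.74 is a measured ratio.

8.3 g − 5.04 g = 3.26 g; the difference is limited to 1 decimal place (2 s.f.).
Carrying full precision, 3.26 × 1.74 = 5.6724 g; 1.74 has 3 s.f., so the result keeps min(2, 3) = 2 s.f.
Rounded to 2 significant figures: 5.7 g.

5.7 g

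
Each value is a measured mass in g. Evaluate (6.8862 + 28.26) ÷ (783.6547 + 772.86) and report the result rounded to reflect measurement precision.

6.8862 + 28.26 = 35.1462, limited to 2 d.p. → 4 s.f.; 783.6547 + 772.86 = 1556.5147, limited to 2 d.p. → 6 s.f.
Carrying full precision, 35.1462 ÷ 1556.5147 = 0.0225800630087…; keep min(4, 6) = 4 s.f.
Rounded to 4 significant figures: 0.02258.

0.02258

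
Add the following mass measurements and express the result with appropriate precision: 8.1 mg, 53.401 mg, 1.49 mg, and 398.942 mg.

461.9 mg

8.1 mg + 53.401 mg + 1.49 mg + 398.942 mg = 461.933 mg.
Addition/subtraction keeps the fewest decimal places: 8.1 → 1 decimal place, 53.401 → 3 decimal places, 1.49 → 2 decimal places, 398.942 → 3 decimal places; limit is 1.
Rounded to 1 decimal place: 461.9 mg.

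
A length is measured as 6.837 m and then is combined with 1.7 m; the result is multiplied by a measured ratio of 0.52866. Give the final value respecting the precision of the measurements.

4.5 m

6.837 m + 1.7 m = 8.537 m; the sum is limited to 1 decimal place (2 s.f.).
Carrying full precision, 8.537 × 0.52866 = 4.51317042 m; 0.52866 has 5 s.f., so the result keeps min(2, 5) = 2 s.f.
Rounded to 2 significant figures: 4.5 m.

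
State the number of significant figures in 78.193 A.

5

78.193: every digit is nonzero and significant.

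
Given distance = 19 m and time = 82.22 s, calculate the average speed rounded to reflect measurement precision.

average speed = 19 m ÷ 82.22 s = 0.231087326685… m/s.
19 has 2 significant figures; 82.22 has 4.
Division/multiplication keeps the fewest: 2 significant figures.
Rounded: 0.23 m/s.

0.23 m/s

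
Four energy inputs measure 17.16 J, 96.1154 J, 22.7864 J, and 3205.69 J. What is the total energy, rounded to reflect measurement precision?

17.16 J + 96.1154 J + 22.7864 J + 3205.69 J = 3341.7518 J.
Addition/subtraction keeps the fewest decimal places: 17.16 → 2 decimal places, 96.1154 → 4 decimal places, 22.7864 → 4 decimal places, 3205.69 → 2 decimal places; limit is 2.
Rounded to 2 decimal places: 3.34175 × 10^3 J.

3.34175 × 10^3 J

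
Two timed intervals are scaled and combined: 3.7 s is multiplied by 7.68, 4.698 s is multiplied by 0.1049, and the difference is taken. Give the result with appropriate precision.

28 s

3.7 × 7.68 = 28.416 → 28 s (2 s.f., last digit at the 10^0 place).
4.698 × 0.1049 = 0.4928202 → 0.4928 s (4 s.f., last digit at the 10^-4 place).
Difference: 27.9231798 s; keep the coarser place, 10^0.
Result: 28 s.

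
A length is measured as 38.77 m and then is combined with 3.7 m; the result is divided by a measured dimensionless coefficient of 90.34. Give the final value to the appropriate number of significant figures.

0.470 m

38.77 m + 3.7 m = 42.47 m; the sum is limited to 1 decimal place (3 s.f.).
Carrying full precision, 42.47 ÷ 90.34 = 0.470112906797… m; 90.34 has 4 s.f., so the result keeps min(3, 4) = 3 s.f.
Rounded to 3 significant figures: 0.470 m.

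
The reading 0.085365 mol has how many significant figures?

5

0.085365: leading zeros are not significant.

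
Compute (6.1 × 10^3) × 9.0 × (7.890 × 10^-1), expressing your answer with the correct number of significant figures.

4.3 × 10^4

(6.1 × 10^3) × 9.0 × (7.890 × 10^-1) = 43316.1
Multiplication/division keeps the fewest significant figures: 6.1 × 10^3 → 2 s.f., 9.0 → 2 s.f., 7.890 × 10^-1 → 4 s.f.; limit is 2.
Rounded to 2 significant figures: 4.3 × 10^4.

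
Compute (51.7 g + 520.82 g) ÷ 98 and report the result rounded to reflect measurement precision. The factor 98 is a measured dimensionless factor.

51.7 g + 520.82 g = 572.52 g; the sum is limited to 1 decimal place (4 s.f.).
Carrying full precision, 572.52 ÷ 98 = 5.84204081633… g; 98 has 2 s.f., so the result keeps min(4, 2) = 2 s.f.
Rounded to 2 significant figures: 5.8 g.

5.8 g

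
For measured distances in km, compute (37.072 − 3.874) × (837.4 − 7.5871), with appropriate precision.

2.755 × 10^4 km²

37.072 − 3.874 = 33.198, limited to 3 d.p. → 5 s.f.; 837.4 − 7.5871 = 829.8129, limited to 1 d.p. → 4 s.f.
Carrying full precision, 33.198 × 829.8129 = 27548.1286542; keep min(5, 4) = 4 s.f.
Rounded to 4 significant figures: 2.755 × 10^4 km².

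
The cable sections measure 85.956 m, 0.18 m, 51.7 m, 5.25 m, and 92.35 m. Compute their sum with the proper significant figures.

235.4 m

85.956 m + 0.18 m + 51.7 m + 5.25 m + 92.35 m = 235.436 m.
Addition/subtraction keeps the fewest decimal places: 85.956 → 3 decimal places, 0.18 → 2 decimal places, 51.7 → 1 decimal place, 5.25 → 2 decimal places, 92.35 → 2 decimal places; limit is 1.
Rounded to 1 decimal place: 235.4 m.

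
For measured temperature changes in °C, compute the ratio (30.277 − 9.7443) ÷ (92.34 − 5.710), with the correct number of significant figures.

0.2370

30.277 − 9.7443 = 20.5327, limited to 3 d.p. → 5 s.f.; 92.34 − 5.710 = 86.630, limited to 2 d.p. → 4 s.f.
Carrying full precision, 20.5327 ÷ 86.630 = 0.23701604525…; keep min(5, 4) = 4 s.f.
Rounded to 4 significant figures: 0.2370.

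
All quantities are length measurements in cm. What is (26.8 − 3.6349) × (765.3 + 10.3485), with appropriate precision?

26.8 − 3.6349 = 23.1651, limited to 1 d.p. → 3 s.f.; 765.3 + 10.3485 = 775.6485, limited to 1 d.p. → 4 s.f.
Carrying full precision, 23.1651 × 775.6485 = 17967.9750674…; keep min(3, 4) = 3 s.f.
Rounded to 3 significant figures: 1.80 × 10⁴ cm².

1.80 × 10⁴ cm²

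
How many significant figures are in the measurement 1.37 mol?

3

1.37: every digit is nonzero and significant.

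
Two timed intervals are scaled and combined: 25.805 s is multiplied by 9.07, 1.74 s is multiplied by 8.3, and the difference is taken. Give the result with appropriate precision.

2.20 × 10^2 s

25.805 × 9.07 = 234.05135 → 2.34 × 10^2 s (3 s.f., last digit at the 10^0 place).
1.74 × 8.3 = 14.442 → 14 s (2 s.f., last digit at the 10^0 place).
Difference: 219.60935 s; keep the coarser place, 10^0.
Result: 2.20 × 10^2 s.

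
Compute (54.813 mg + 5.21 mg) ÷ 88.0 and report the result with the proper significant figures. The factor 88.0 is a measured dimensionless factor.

54.813 mg + 5.21 mg = 60.023 mg; the sum is limited to 2 decimal places (4 s.f.).
Carrying full precision, 60.023 ÷ 88.0 = 0.682079545455… mg; 88.0 has 3 s.f., so the result keeps min(4, 3) = 3 s.f.
Rounded to 3 significant figures: 0.682 mg.

0.682 mg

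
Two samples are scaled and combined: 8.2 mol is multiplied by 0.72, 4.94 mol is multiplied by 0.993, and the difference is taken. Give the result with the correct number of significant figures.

8.2 × 0.72 = 5.904 → 5.9 mol (2 s.f., last digit at the 10^-1 place).
4.94 × 0.993 = 4.90542 → 4.91 mol (3 s.f., last digit at the 10^-2 place).
Difference: 0.99858 mol; keep the coarser place, 10^-1.
Result: 1.0 mol.

1.0 mol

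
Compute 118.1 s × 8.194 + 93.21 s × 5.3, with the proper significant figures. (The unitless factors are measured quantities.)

1.46 × 10^3 s

118.1 × 8.194 = 967.7114 → 967.7 s (4 s.f., last digit at the 10^-1 place).
93.21 × 5.3 = 494.013 → 4.9 × 10^2 s (2 s.f., last digit at the 10^1 place).
Sum: 1461.7244 s; keep the coarser place, 10^1.
Result: 1.46 × 10^3 s.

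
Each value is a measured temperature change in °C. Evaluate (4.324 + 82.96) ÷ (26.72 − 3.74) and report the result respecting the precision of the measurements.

3.798

4.324 + 82.96 = 87.284, limited to 2 d.p. → 4 s.f.; 26.72 − 3.74 = 22.98, limited to 2 d.p. → 4 s.f.
Carrying full precision, 87.284 ÷ 22.98 = 3.79825935596…; keep min(4, 4) = 4 s.f.
Rounded to 4 significant figures: 3.798.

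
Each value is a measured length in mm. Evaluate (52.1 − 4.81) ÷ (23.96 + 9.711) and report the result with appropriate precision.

52.1 − 4.81 = 47.29, limited to 1 d.p. → 3 s.f.; 23.96 + 9.711 = 33.671, limited to 2 d.p. → 4 s.f.
Carrying full precision, 47.29 ÷ 33.671 = 1.40447269163…; keep min(3, 4) = 3 s.f.
Rounded to 3 significant figures: 1.40.

1.40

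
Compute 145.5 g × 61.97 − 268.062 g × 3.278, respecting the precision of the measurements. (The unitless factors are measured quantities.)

145.5 × 61.97 = 9016.635 → 9017 g (4 s.f., last digit at the 10^0 place).
268.062 × 3.278 = 878.707236 → 878.7 g (4 s.f., last digit at the 10^-1 place).
Difference: 8137.927764 g; keep the coarser place, 10^0.
Result: 8138 g.

8138 g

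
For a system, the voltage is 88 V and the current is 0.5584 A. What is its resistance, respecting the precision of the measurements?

1.6 × 10^2 Ω

resistance = 88 V ÷ 0.5584 A = 157.593123209… Ω.
88 has 2 significant figures; 0.5584 has 4.
Division/multiplication keeps the fewest: 2 significant figures.
Rounded: 1.6 × 10^2 Ω.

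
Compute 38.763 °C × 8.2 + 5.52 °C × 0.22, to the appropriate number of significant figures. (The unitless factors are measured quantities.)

38.763 × 8.2 = 317.8566 → 3.2 × 10² °C (2 s.f., last digit at the 10^1 place).
5.52 × 0.22 = 1.2144 → 1.2 °C (2 s.f., last digit at the 10^-1 place).
Sum: 319.071 °C; keep the coarser place, 10^1.
Result: 3.2 × 10² °C.

3.2 × 10² °C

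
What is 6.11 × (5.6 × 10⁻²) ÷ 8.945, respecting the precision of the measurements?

0.038

6.11 × (5.6 × 10⁻²) ÷ 8.945 = 0.0382515371716…
Multiplication/division keeps the fewest significant figures: 6.11 → 3 s.f., 5.6 × 10⁻² → 2 s.f., 8.945 → 4 s.f.; limit is 2.
Rounded to 2 significant figures: 0.038.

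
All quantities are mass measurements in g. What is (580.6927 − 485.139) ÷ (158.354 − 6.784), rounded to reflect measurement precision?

580.6927 − 485.139 = 95.5537, limited to 3 d.p. → 5 s.f.; 158.354 − 6.784 = 151.570, limited to 3 d.p. → 6 s.f.
Carrying full precision, 95.5537 ÷ 151.570 = 0.630426205714…; keep min(5, 6) = 5 s.f.
Rounded to 5 significant figures: 0.63043.

0.63043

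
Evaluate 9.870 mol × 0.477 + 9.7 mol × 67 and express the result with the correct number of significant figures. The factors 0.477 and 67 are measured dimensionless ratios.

9.870 × 0.477 = 4.70799 → 4.71 mol (3 s.f., last digit at the 10^-2 place).
9.7 × 67 = 649.9 → 6.5 × 10^2 mol (2 s.f., last digit at the 10^1 place).
Sum: 654.60799 mol; keep the coarser place, 10^1.
Result: 6.5 × 10^2 mol.

6.5 × 10^2 mol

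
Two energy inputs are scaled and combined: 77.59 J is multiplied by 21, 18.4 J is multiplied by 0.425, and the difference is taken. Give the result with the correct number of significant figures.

77.59 × 21 = 1629.39 → 1.6 × 10³ J (2 s.f., last digit at the 10^2 place).
18.4 × 0.425 = 7.82 → 7.82 J (3 s.f., last digit at the 10^-2 place).
Difference: 1621.57 J; keep the coarser place, 10^2.
Result: 1.6 × 10³ J.

1.6 × 10³ J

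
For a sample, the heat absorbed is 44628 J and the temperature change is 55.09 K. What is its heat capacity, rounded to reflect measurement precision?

810.1 J/K

heat capacity = 44628 J ÷ 55.09 K = 810.092575785… J/K.
44628 has 5 significant figures; 55.09 has 4.
Division/multiplication keeps the fewest: 4 significant figures.
Rounded: 810.1 J/K.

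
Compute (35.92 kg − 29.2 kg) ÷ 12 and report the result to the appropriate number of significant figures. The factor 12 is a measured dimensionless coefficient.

35.92 kg − 29.2 kg = 6.72 kg; the difference is limited to 1 decimal place (2 s.f.).
Carrying full precision, 6.72 ÷ 12 = 0.56 kg; 12 has 2 s.f., so the result keeps min(2, 2) = 2 s.f.
Rounded to 2 significant figures: 0.56 kg.

0.56 kg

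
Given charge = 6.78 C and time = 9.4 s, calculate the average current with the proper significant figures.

average current = 6.78 C ÷ 9.4 s = 0.721276595745… A.
6.78 has 3 significant figures; 9.4 has 2.
Division/multiplication keeps the fewest: 2 significant figures.
Rounded: 0.72 A.

0.72 A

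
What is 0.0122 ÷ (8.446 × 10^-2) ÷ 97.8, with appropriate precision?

0.00148

0.0122 ÷ (8.446 × 10^-2) ÷ 97.8 = 0.00147696396256…
Multiplication/division keeps the fewest significant figures: 0.0122 → 3 s.f., 8.446 × 10^-2 → 4 s.f., 97.8 → 3 s.f.; limit is 3.
Rounded to 3 significant figures: 0.00148.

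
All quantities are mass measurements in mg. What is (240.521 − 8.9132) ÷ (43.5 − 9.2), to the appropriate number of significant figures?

6.75

240.521 − 8.9132 = 231.6078, limited to 3 d.p. → 6 s.f.; 43.5 − 9.2 = 34.3, limited to 1 d.p. → 3 s.f.
Carrying full precision, 231.6078 ÷ 34.3 = 6.75241399417…; keep min(6, 3) = 3 s.f.
Rounded to 3 significant figures: 6.75.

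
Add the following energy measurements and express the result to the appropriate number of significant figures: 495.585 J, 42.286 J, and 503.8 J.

495.585 J + 42.286 J + 503.8 J = 1041.671 J.
Addition/subtraction keeps the fewest decimal places: 495.585 → 3 decimal places, 42.286 → 3 decimal places, 503.8 → 1 decimal place; limit is 1.
Rounded to 1 decimal place: 1.0417 × 10³ J.

1.0417 × 10³ J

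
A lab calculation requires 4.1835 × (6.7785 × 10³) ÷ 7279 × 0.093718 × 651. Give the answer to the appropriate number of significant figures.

2.38 × 10²

4.1835 × (6.7785 × 10³) ÷ 7279 × 0.093718 × 651 = 237.68712349…
Multiplication/division keeps the fewest significant figures: 4.1835 → 5 s.f., 6.7785 × 10³ → 5 s.f., 7279 → 4 s.f., 0.093718 → 5 s.f., 651 → 3 s.f.; limit is 3.
Rounded to 3 significant figures: 2.38 × 10².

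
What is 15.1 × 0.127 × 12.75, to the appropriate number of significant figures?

15.1 × 0.127 × 12.75 = 24.450675
Multiplication/division keeps the fewest significant figures: 15.1 → 3 s.f., 0.127 → 3 s.f., 12.75 → 4 s.f.; limit is 3.
Rounded to 3 significant figures: 24.5.

24.5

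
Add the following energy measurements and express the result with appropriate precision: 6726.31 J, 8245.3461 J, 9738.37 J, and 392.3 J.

6726.31 J + 8245.3461 J + 9738.37 J + 392.3 J = 25102.3261 J.
Addition/subtraction keeps the fewest decimal places: 6726.31 → 2 decimal places, 8245.3461 → 4 decimal places, 9738.37 → 2 decimal places, 392.3 → 1 decimal place; limit is 1.
Rounded to 1 decimal place: 2.51023 × 10⁴ J.

2.51023 × 10⁴ J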